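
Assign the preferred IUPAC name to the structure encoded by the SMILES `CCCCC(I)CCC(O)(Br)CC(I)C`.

The longest carbon chain that includes the –OH group has 11 carbons, so the parent hydride is undecane.
The highest-priority functional group is an alcohol (–OH), so the name ends in -ol.
The numbering direction is chosen so that numbering from this end puts the hydroxyl group at C-4 rather than C-8.
This places the hydroxyl at C-4; a bromo group at C-4; iodo groups at C-2 and C-7.
Substituent prefixes are cited in alphabetical order (multiplying prefixes like di-/tri- are ignored for ordering).
Assembling the pieces gives 4-bromo-2,7-diiodoundecan-4-ol.

4-bromo-2,7-diiodoundecan-4-ol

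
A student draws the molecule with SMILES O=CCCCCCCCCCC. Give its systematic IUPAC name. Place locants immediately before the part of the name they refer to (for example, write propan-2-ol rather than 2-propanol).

The longest chain bearing the –CHO group is 11 carbons long (undecane).
An aldehyde (terminal –CHO) is the principal characteristic group, giving the suffix -al.
The numbering direction is chosen so that the aldehyde carbon is C-1 by definition.
Assembling the pieces gives undecanal.

undecanal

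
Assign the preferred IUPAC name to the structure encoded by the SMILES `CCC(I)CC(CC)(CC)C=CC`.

4,4-diethyl-6-iodooct-2-ene

The longest chain bearing the multiple bond is 8 carbons long (octane).
A C=C double bond in the chain gives the infix -ene-.
The numbering direction is chosen so that numbering from this end puts the double bond at C-2 rather than C-6.
That gives the double bond between C-2 and C-3; two ethyl groups at C-4; an iodo group at C-6.
Substituent prefixes are cited in alphabetical order (multiplying prefixes like di-/tri- are ignored for ordering).
The name is 4,4-diethyl-6-iodooct-2-ene.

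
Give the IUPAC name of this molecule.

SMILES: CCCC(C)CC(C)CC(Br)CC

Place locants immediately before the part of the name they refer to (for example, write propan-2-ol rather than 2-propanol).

The longest carbon chain is 10 atoms: the parent is decane.
The numbering direction is chosen so that the substituent locant set {3,5,7} is lower than {4,6,8} at the first point of difference.
That gives a bromo group at C-3; methyl groups at C-5 and C-7.
Substituent prefixes are cited in alphabetical order (multiplying prefixes like di-/tri- are ignored for ordering).
The name is 3-bromo-5,7-dimethyldecane.

3-bromo-5,7-dimethyldecane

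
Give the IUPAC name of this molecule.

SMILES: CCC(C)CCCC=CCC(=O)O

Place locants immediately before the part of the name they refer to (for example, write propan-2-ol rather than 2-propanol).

The longest chain bearing the –COOH group and the multiple bond is 10 carbons long (decane).
A carboxylic acid (terminal –COOH) is the principal characteristic group, giving the suffix -oic acid.
There is one C=C double bond, indicated by the ending -ene.
Number the chain so that the carboxylic acid carbon is C-1 by definition.
That gives the double bond between C-3 and C-4; a methyl group at C-8.
The name is 8-methyldec-3-enoic acid.

8-methyldec-3-enoic acid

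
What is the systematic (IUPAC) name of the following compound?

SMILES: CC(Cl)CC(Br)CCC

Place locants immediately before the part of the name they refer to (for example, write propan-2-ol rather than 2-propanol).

The parent chain contains 7 carbons (heptane).
Number the chain so that the substituent locant set {2,4} is lower than {4,6} at the first point of difference.
This places a bromo group at C-4; a chloro group at C-2.
Substituent prefixes are cited in alphabetical order (multiplying prefixes like di-/tri- are ignored for ordering).
The name is 4-bromo-2-chloroheptane.

4-bromo-2-chloroheptane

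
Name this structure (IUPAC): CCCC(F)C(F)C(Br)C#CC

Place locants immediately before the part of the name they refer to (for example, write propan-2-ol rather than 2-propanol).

4-bromo-5,6-difluoronon-2-yne

Counting along the main chain through the multiple bond gives 9 carbons: the parent is nonane.
The chain contains a C≡C triple bond, so the unsaturation ending is -yne.
Choose the numbering such that numbering from this end puts the triple bond at C-2 rather than C-7.
That gives the triple bond between C-2 and C-3; a bromo group at C-4; fluoro groups at C-5 and C-6.
Substituent prefixes are cited in alphabetical order (multiplying prefixes like di-/tri- are ignored for ordering).
Putting it together: 4-bromo-5,6-difluoronon-2-yne.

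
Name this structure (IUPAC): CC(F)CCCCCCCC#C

The longest chain bearing the multiple bond is 11 carbons long (undecane).
There is one C≡C triple bond, indicated by the ending -yne.
The numbering direction is chosen so that numbering from this end puts the triple bond at C-1 rather than C-10.
This places the triple bond between C-1 and C-2; a fluoro group at C-10.
The name is 10-fluoroundec-1-yne.

10-fluoroundec-1-yne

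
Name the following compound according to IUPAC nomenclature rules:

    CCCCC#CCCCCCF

The longest chain bearing the multiple bond is 11 carbons long (undecane).
A C≡C triple bond in the chain gives the infix -yne-.
Choose the numbering such that numbering from this end puts the triple bond at C-5 rather than C-6.
This places the triple bond between C-5 and C-6; a fluoro group at C-11.
Putting it together: 11-fluoroundec-5-yne.

11-fluoroundec-5-yne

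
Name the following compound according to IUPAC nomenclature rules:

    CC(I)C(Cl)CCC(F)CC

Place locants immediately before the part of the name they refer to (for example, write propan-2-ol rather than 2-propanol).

The longest continuous carbon chain has 8 atoms, so the parent hydride is octane.
Choose the numbering such that the substituent locant set {2,3,6} is lower than {3,6,7} at the first point of difference.
That gives a chloro group at C-3; a fluoro group at C-6; an iodo group at C-2.
Substituent prefixes are cited in alphabetical order (multiplying prefixes like di-/tri- are ignored for ordering).
Putting it together: 3-chloro-6-fluoro-2-iodooctane.

3-chloro-6-fluoro-2-iodooctane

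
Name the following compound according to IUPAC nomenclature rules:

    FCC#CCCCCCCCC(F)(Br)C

The longest carbon chain that includes the multiple bond has 12 carbons, so the parent hydride is dodecane.
There is one C≡C triple bond, indicated by the ending -yne.
The numbering direction is chosen so that numbering from this end puts the triple bond at C-2 rather than C-10.
That gives the triple bond between C-2 and C-3; a bromo group at C-11; fluoro groups at C-1 and C-11.
Substituent prefixes are cited in alphabetical order (multiplying prefixes like di-/tri- are ignored for ordering).
Assembling the pieces gives 11-bromo-1,11-difluorododec-2-yne.

11-bromo-1,11-difluorododec-2-yne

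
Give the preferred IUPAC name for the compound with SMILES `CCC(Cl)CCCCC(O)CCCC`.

The longest chain bearing the –OH group is 12 carbons long (dodecane).
The principal characteristic group is an alcohol (–OH), named with the suffix -ol.
Choose the numbering such that numbering from this end puts the hydroxyl group at C-5 rather than C-8.
This places the hydroxyl at C-5; a chloro group at C-10.
Assembling the pieces gives 10-chlorododecan-5-ol.

10-chlorododecan-5-ol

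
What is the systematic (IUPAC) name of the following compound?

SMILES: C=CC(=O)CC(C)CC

5-methylhept-1-en-3-one

The longest chain bearing the carbonyl and the multiple bond is 7 carbons long (heptane).
The highest-priority functional group is a ketone (C=O on an internal carbon), so the name ends in -one.
A C=C double bond in the chain gives the infix -ene-.
The numbering direction is chosen so that numbering from this end puts the carbonyl group at C-3 rather than C-5.
With this numbering: the carbonyl at C-3; the double bond between C-1 and C-2; a methyl group at C-5.
Putting it together: 5-methylhept-1-en-3-one.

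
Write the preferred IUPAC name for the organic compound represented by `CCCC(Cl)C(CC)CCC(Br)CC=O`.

The longest chain bearing the –CHO group is 10 carbons long (decane).
The highest-priority functional group is an aldehyde (terminal –CHO), so the name ends in -al.
Number the chain so that the aldehyde carbon is C-1 by definition.
That gives a bromo group at C-3; a chloro group at C-7; an ethyl group at C-6.
The substituents are ordered alphabetically, ignoring any di-/tri- multipliers.
Assembling the pieces gives 3-bromo-7-chloro-6-ethyldecanal.

3-bromo-7-chloro-6-ethyldecanal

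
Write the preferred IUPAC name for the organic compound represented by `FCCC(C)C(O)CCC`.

1-fluoro-3-methylheptan-4-ol

The longest carbon chain that includes the –OH group has 7 carbons, so the parent hydride is heptane.
The highest-priority functional group is an alcohol (–OH), so the name ends in -ol.
The numbering direction is chosen so that the substituent locant set {1,3} is lower than {5,7} at the first point of difference.
That gives the hydroxyl at C-4; a fluoro group at C-1; a methyl group at C-3.
Prefixes are listed alphabetically: fluoro, methyl.
Assembling the pieces gives 1-fluoro-3-methylheptan-4-ol.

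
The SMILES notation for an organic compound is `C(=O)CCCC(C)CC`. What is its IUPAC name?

5-methylheptanal

The longest carbon chain that includes the –CHO group has 7 carbons, so the parent hydride is heptane.
An aldehyde (terminal –CHO) is the principal characteristic group, giving the suffix -al.
Number the chain so that the aldehyde carbon is C-1 by definition.
With this numbering: a methyl group at C-5.
Assembling the pieces gives 5-methylheptanal.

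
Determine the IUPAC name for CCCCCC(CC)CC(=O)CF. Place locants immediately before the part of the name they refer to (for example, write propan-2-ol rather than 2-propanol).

The longest carbon chain that includes the carbonyl has 9 carbons, so the parent hydride is nonane.
A ketone (C=O on an internal carbon) is the principal characteristic group, giving the suffix -one.
Number the chain so that numbering from this end puts the carbonyl group at C-2 rather than C-8.
With this numbering: the carbonyl at C-2; an ethyl group at C-4; a fluoro group at C-1.
Prefixes are listed alphabetically: ethyl, fluoro.
The name is 4-ethyl-1-fluorononan-2-one.

4-ethyl-1-fluorononan-2-one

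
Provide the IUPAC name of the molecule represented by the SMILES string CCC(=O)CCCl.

The longest chain bearing the carbonyl is 5 carbons long (pentane).
The highest-priority functional group is a ketone (C=O on an internal carbon), so the name ends in -one.
The numbering direction is chosen so that the substituent locant set {1} is lower than {5} at the first point of difference.
This places the carbonyl at C-3; a chloro group at C-1.
Assembling the pieces gives 1-chloropentan-3-one.

1-chloropentan-3-one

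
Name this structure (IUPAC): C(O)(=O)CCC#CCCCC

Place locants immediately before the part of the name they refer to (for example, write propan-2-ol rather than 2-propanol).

non-4-ynoic acid

The longest chain bearing the –COOH group and the multiple bond is 9 carbons long (nonane).
The highest-priority functional group is a carboxylic acid (terminal –COOH), so the name ends in -oic acid.
A C≡C triple bond in the chain gives the infix -yne-.
Number the chain so that the carboxylic acid carbon is C-1 by definition.
This places the triple bond between C-4 and C-5.
Assembling the pieces gives non-4-ynoic acid.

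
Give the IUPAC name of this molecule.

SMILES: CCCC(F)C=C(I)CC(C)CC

7-fluoro-5-iodo-3-methyldec-5-ene

The longest chain bearing the multiple bond is 10 carbons long (decane).
A C=C double bond in the chain gives the infix -ene-.
The numbering direction is chosen so that the substituent locant set {3,5,7} is lower than {4,6,8} at the first point of difference.
With this numbering: the double bond between C-5 and C-6; a fluoro group at C-7; an iodo group at C-5; a methyl group at C-3.
The substituents are ordered alphabetically, ignoring any di-/tri- multipliers.
Putting it together: 7-fluoro-5-iodo-3-methyldec-5-ene.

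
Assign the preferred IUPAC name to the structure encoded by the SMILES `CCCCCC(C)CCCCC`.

The longest continuous carbon chain has 11 atoms, so the parent hydride is undecane.
The molecule is symmetric, so either numbering direction gives the same locants.
This places a methyl group at C-6.
Putting it together: 6-methylundecane.

6-methylundecane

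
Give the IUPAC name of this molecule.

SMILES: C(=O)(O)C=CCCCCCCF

9-fluoronon-2-enoic acid

The longest chain bearing the –COOH group and the multiple bond is 9 carbons long (nonane).
A carboxylic acid (terminal –COOH) is the principal characteristic group, giving the suffix -oic acid.
There is one C=C double bond, indicated by the ending -ene.
The numbering direction is chosen so that the carboxylic acid carbon is C-1 by definition.
This places the double bond between C-2 and C-3; a fluoro group at C-9.
The name is 9-fluoronon-2-enoic acid.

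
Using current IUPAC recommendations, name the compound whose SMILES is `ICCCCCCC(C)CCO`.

The longest chain bearing the –OH group is 9 carbons long (nonane).
The principal characteristic group is an alcohol (–OH), named with the suffix -ol.
Choose the numbering such that numbering from this end puts the hydroxyl group at C-1 rather than C-9.
That gives the hydroxyl at C-1; an iodo group at C-9; a methyl group at C-3.
Substituent prefixes are cited in alphabetical order (multiplying prefixes like di-/tri- are ignored for ordering).
Assembling the pieces gives 9-iodo-3-methylnonan-1-ol.

9-iodo-3-methylnonan-1-ol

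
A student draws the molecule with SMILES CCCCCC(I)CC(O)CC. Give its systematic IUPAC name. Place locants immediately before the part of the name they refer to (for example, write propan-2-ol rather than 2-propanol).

The longest carbon chain that includes the –OH group has 10 carbons, so the parent hydride is decane.
An alcohol (–OH) is the principal characteristic group, giving the suffix -ol.
The numbering direction is chosen so that numbering from this end puts the hydroxyl group at C-3 rather than C-8.
That gives the hydroxyl at C-3; an iodo group at C-5.
Putting it together: 5-iododecan-3-ol.

5-iododecan-3-ol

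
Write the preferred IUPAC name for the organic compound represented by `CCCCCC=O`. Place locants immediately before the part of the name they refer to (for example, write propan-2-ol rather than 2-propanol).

hexanal

The longest carbon chain that includes the –CHO group has 6 carbons, so the parent hydride is hexane.
The principal characteristic group is an aldehyde (terminal –CHO), named with the suffix -al.
The numbering direction is chosen so that the aldehyde carbon is C-1 by definition.
Putting it together: hexanal.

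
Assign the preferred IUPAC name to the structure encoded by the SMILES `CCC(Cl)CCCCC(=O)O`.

6-chlorooctanoic acid

The longest carbon chain that includes the –COOH group has 8 carbons, so the parent hydride is octane.
A carboxylic acid (terminal –COOH) is the principal characteristic group, giving the suffix -oic acid.
Number the chain so that the carboxylic acid carbon is C-1 by definition.
This places a chloro group at C-6.
Putting it together: 6-chlorooctanoic acid.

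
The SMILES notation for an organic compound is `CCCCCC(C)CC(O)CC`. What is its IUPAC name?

5-methyldecan-3-ol

The longest carbon chain that includes the –OH group has 10 carbons, so the parent hydride is decane.
The principal characteristic group is an alcohol (–OH), named with the suffix -ol.
Choose the numbering such that numbering from this end puts the hydroxyl group at C-3 rather than C-8.
This places the hydroxyl at C-3; a methyl group at C-5.
Putting it together: 5-methyldecan-3-ol.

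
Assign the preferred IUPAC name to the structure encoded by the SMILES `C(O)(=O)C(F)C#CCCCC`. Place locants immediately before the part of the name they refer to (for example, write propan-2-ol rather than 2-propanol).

Counting along the main chain through the –COOH group and the multiple bond gives 8 carbons: the parent is octane.
The highest-priority functional group is a carboxylic acid (terminal –COOH), so the name ends in -oic acid.
The chain contains a C≡C triple bond, so the unsaturation ending is -yne.
Number the chain so that the carboxylic acid carbon is C-1 by definition.
That gives the triple bond between C-3 and C-4; a fluoro group at C-2.
Assembling the pieces gives 2-fluorooct-3-ynoic acid.

2-fluorooct-3-ynoic acid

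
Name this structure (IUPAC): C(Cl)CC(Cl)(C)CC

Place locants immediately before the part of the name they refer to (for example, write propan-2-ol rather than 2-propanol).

1,3-dichloro-3-methylpentane

The longest carbon chain is 5 atoms: the parent is pentane.
Number the chain so that the substituent locant set {1,3,3} is lower than {3,3,5} at the first point of difference.
This places chloro groups at C-1 and C-3; a methyl group at C-3.
Prefixes are listed alphabetically: chloro, methyl.
Assembling the pieces gives 1,3-dichloro-3-methylpentane.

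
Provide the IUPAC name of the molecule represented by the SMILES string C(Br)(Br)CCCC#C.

6,6-dibromohex-1-yne

The longest chain bearing the multiple bond is 6 carbons long (hexane).
There is one C≡C triple bond, indicated by the ending -yne.
The numbering direction is chosen so that numbering from this end puts the triple bond at C-1 rather than C-5.
That gives the triple bond between C-1 and C-2; two bromo groups at C-6.
The name is 6,6-dibromohex-1-yne.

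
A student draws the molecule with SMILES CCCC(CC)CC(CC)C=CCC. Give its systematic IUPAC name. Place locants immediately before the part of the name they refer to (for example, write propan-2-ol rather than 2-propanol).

5,7-diethyldec-3-ene

The longest chain bearing the multiple bond is 10 carbons long (decane).
A C=C double bond in the chain gives the infix -ene-.
Choose the numbering such that numbering from this end puts the double bond at C-3 rather than C-7.
With this numbering: the double bond between C-3 and C-4; ethyl groups at C-5 and C-7.
Assembling the pieces gives 5,7-diethyldec-3-ene.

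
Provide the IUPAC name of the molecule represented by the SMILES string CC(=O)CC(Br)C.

Counting along the main chain through the carbonyl gives 5 carbons: the parent is pentane.
The principal characteristic group is a ketone (C=O on an internal carbon), named with the suffix -one.
Choose the numbering such that numbering from this end puts the carbonyl group at C-2 rather than C-4.
This places the carbonyl at C-2; a bromo group at C-4.
The name is 4-bromopentan-2-one.

4-bromopentan-2-one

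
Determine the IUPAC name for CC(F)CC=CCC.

The longest chain bearing the multiple bond is 7 carbons long (heptane).
A C=C double bond in the chain gives the infix -ene-.
Number the chain so that numbering from this end puts the double bond at C-3 rather than C-4.
With this numbering: the double bond between C-3 and C-4; a fluoro group at C-6.
Assembling the pieces gives 6-fluorohept-3-ene.

6-fluorohept-3-ene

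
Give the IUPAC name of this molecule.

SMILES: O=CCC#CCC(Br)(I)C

6-bromo-6-iodohept-3-ynal

Counting along the main chain through the –CHO group and the multiple bond gives 7 carbons: the parent is heptane.
The principal characteristic group is an aldehyde (terminal –CHO), named with the suffix -al.
The chain contains a C≡C triple bond, so the unsaturation ending is -yne.
Choose the numbering such that the aldehyde carbon is C-1 by definition.
With this numbering: the triple bond between C-3 and C-4; a bromo group at C-6; an iodo group at C-6.
The substituents are ordered alphabetically, ignoring any di-/tri- multipliers.
Putting it together: 6-bromo-6-iodohept-3-ynal.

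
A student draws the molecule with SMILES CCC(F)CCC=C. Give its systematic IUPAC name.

The longest chain bearing the multiple bond is 7 carbons long (heptane).
The chain contains a C=C double bond, so the unsaturation ending is -ene.
The numbering direction is chosen so that numbering from this end puts the double bond at C-1 rather than C-6.
With this numbering: the double bond between C-1 and C-2; a fluoro group at C-5.
Assembling the pieces gives 5-fluorohept-1-ene.

5-fluorohept-1-ene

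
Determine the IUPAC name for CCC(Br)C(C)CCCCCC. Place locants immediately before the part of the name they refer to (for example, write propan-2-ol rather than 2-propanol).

The longest carbon chain is 10 atoms: the parent is decane.
Choose the numbering such that the substituent locant set {3,4} is lower than {7,8} at the first point of difference.
This places a bromo group at C-3; a methyl group at C-4.
Prefixes are listed alphabetically: bromo, methyl.
Assembling the pieces gives 3-bromo-4-methyldecane.

3-bromo-4-methyldecane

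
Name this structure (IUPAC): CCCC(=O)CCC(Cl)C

The longest carbon chain that includes the carbonyl has 8 carbons, so the parent hydride is octane.
A ketone (C=O on an internal carbon) is the principal characteristic group, giving the suffix -one.
Choose the numbering such that numbering from this end puts the carbonyl group at C-4 rather than C-5.
This places the carbonyl at C-4; a chloro group at C-7.
Assembling the pieces gives 7-chlorooctan-4-one.

7-chlorooctan-4-one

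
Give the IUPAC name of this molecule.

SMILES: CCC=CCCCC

oct-3-ene

The longest chain bearing the multiple bond is 8 carbons long (octane).
A C=C double bond in the chain gives the infix -ene-.
Number the chain so that numbering from this end puts the double bond at C-3 rather than C-5.
That gives the double bond between C-3 and C-4.
Putting it together: oct-3-ene.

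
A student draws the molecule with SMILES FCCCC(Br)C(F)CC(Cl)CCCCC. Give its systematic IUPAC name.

4-bromo-7-chloro-1,5-difluorododecane

The parent chain contains 12 carbons (dodecane).
The numbering direction is chosen so that the substituent locant set {1,4,5,7} is lower than {6,8,9,12} at the first point of difference.
This places a bromo group at C-4; a chloro group at C-7; fluoro groups at C-1 and C-5.
Prefixes are listed alphabetically: bromo, chloro, fluoro.
Assembling the pieces gives 4-bromo-7-chloro-1,5-difluorododecane.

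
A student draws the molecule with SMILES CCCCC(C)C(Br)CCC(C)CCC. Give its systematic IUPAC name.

7-bromo-4,8-dimethyldodecane

The parent chain contains 12 carbons (dodecane).
Number the chain so that the substituent locant set {4,7,8} is lower than {5,6,9} at the first point of difference.
This places a bromo group at C-7; methyl groups at C-4 and C-8.
The substituents are ordered alphabetically, ignoring any di-/tri- multipliers.
Putting it together: 7-bromo-4,8-dimethyldodecane.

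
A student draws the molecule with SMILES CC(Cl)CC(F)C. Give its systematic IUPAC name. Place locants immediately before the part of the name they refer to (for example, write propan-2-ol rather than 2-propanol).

The longest carbon chain is 5 atoms: the parent is pentane.
Choose the numbering such that the locant sets are identical either way, so the alphabetically earlier chloro substituent takes the lower locant (2 rather than 4).
This places a chloro group at C-2; a fluoro group at C-4.
The substituents are ordered alphabetically, ignoring any di-/tri- multipliers.
Putting it together: 2-chloro-4-fluoropentane.

2-chloro-4-fluoropentane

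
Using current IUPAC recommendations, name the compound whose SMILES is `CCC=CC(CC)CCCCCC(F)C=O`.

The longest chain bearing the –CHO group and the multiple bond is 12 carbons long (dodecane).
The highest-priority functional group is an aldehyde (terminal –CHO), so the name ends in -al.
A C=C double bond in the chain gives the infix -ene-.
Number the chain so that the aldehyde carbon is C-1 by definition.
That gives the double bond between C-9 and C-10; an ethyl group at C-8; a fluoro group at C-2.
Prefixes are listed alphabetically: ethyl, fluoro.
Putting it together: 8-ethyl-2-fluorododec-9-enal.

8-ethyl-2-fluorododec-9-enal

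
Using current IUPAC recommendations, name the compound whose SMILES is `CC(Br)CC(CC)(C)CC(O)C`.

6-bromo-4-ethyl-4-methylheptan-2-ol

The longest chain bearing the –OH group is 7 carbons long (heptane).
An alcohol (–OH) is the principal characteristic group, giving the suffix -ol.
Number the chain so that numbering from this end puts the hydroxyl group at C-2 rather than C-6.
With this numbering: the hydroxyl at C-2; a bromo group at C-6; an ethyl group at C-4; a methyl group at C-4.
Prefixes are listed alphabetically: bromo, ethyl, methyl.
Assembling the pieces gives 6-bromo-4-ethyl-4-methylheptan-2-ol.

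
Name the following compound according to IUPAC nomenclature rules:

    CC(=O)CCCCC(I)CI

7,8-diiodooctan-2-one

Counting along the main chain through the carbonyl gives 8 carbons: the parent is octane.
A ketone (C=O on an internal carbon) is the principal characteristic group, giving the suffix -one.
Choose the numbering such that numbering from this end puts the carbonyl group at C-2 rather than C-7.
That gives the carbonyl at C-2; iodo groups at C-7 and C-8.
Putting it together: 7,8-diiodooctan-2-one.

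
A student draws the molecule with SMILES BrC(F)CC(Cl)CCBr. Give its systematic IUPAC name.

1,5-dibromo-3-chloro-1-fluoropentane

The longest carbon chain is 5 atoms: the parent is pentane.
Choose the numbering such that the substituent locant set {1,1,3,5} is lower than {1,3,5,5} at the first point of difference.
With this numbering: bromo groups at C-1 and C-5; a chloro group at C-3; a fluoro group at C-1.
The substituents are ordered alphabetically, ignoring any di-/tri- multipliers.
Putting it together: 1,5-dibromo-3-chloro-1-fluoropentane.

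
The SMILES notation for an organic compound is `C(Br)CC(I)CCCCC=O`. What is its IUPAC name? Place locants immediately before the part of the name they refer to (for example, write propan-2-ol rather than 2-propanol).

8-bromo-6-iodooctanal

Counting along the main chain through the –CHO group gives 8 carbons: the parent is octane.
The highest-priority functional group is an aldehyde (terminal –CHO), so the name ends in -al.
The numbering direction is chosen so that the aldehyde carbon is C-1 by definition.
That gives a bromo group at C-8; an iodo group at C-6.
Substituent prefixes are cited in alphabetical order (multiplying prefixes like di-/tri- are ignored for ordering).
Assembling the pieces gives 8-bromo-6-iodooctanal.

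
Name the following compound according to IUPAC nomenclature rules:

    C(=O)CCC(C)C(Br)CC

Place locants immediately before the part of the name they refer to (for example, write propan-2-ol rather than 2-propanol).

5-bromo-4-methylheptanal

The longest carbon chain that includes the –CHO group has 7 carbons, so the parent hydride is heptane.
An aldehyde (terminal –CHO) is the principal characteristic group, giving the suffix -al.
The numbering direction is chosen so that the aldehyde carbon is C-1 by definition.
With this numbering: a bromo group at C-5; a methyl group at C-4.
The substituents are ordered alphabetically, ignoring any di-/tri- multipliers.
The name is 5-bromo-4-methylheptanal.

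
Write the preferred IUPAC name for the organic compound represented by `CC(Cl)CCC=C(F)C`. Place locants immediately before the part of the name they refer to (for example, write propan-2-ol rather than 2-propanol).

6-chloro-2-fluorohept-2-ene

The longest carbon chain that includes the multiple bond has 7 carbons, so the parent hydride is heptane.
The chain contains a C=C double bond, so the unsaturation ending is -ene.
The numbering direction is chosen so that numbering from this end puts the double bond at C-2 rather than C-5.
With this numbering: the double bond between C-2 and C-3; a chloro group at C-6; a fluoro group at C-2.
Substituent prefixes are cited in alphabetical order (multiplying prefixes like di-/tri- are ignored for ordering).
Putting it together: 6-chloro-2-fluorohept-2-ene.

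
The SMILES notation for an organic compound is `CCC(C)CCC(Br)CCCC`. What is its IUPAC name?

The longest continuous carbon chain has 10 atoms, so the parent hydride is decane.
Choose the numbering such that the substituent locant set {3,6} is lower than {5,8} at the first point of difference.
This places a bromo group at C-6; a methyl group at C-3.
Prefixes are listed alphabetically: bromo, methyl.
Assembling the pieces gives 6-bromo-3-methyldecane.

6-bromo-3-methyldecane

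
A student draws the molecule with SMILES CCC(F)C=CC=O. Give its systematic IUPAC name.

4-fluorohex-2-enal

Counting along the main chain through the –CHO group and the multiple bond gives 6 carbons: the parent is hexane.
An aldehyde (terminal –CHO) is the principal characteristic group, giving the suffix -al.
There is one C=C double bond, indicated by the ending -ene.
Choose the numbering such that the aldehyde carbon is C-1 by definition.
That gives the double bond between C-2 and C-3; a fluoro group at C-4.
The name is 4-fluorohex-2-enal.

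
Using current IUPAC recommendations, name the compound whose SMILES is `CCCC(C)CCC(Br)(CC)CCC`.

The longest continuous carbon chain has 10 atoms, so the parent hydride is decane.
Number the chain so that the substituent locant set {4,4,7} is lower than {4,7,7} at the first point of difference.
With this numbering: a bromo group at C-4; an ethyl group at C-4; a methyl group at C-7.
Prefixes are listed alphabetically: bromo, ethyl, methyl.
Putting it together: 4-bromo-4-ethyl-7-methyldecane.

4-bromo-4-ethyl-7-methyldecane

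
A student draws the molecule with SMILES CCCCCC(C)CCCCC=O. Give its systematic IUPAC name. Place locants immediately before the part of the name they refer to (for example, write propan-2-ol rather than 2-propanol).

The longest carbon chain that includes the –CHO group has 11 carbons, so the parent hydride is undecane.
An aldehyde (terminal –CHO) is the principal characteristic group, giving the suffix -al.
Number the chain so that the aldehyde carbon is C-1 by definition.
With this numbering: a methyl group at C-6.
Assembling the pieces gives 6-methylundecanal.

6-methylundecanal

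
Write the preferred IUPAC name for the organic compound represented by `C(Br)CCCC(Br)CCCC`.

1,5-dibromononane

The longest carbon chain is 9 atoms: the parent is nonane.
Number the chain so that the substituent locant set {1,5} is lower than {5,9} at the first point of difference.
With this numbering: bromo groups at C-1 and C-5.
The name is 1,5-dibromononane.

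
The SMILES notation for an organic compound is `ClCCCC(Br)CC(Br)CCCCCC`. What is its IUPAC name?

The longest continuous carbon chain has 12 atoms, so the parent hydride is dodecane.
Number the chain so that the substituent locant set {1,4,6} is lower than {7,9,12} at the first point of difference.
With this numbering: bromo groups at C-4 and C-6; a chloro group at C-1.
Substituent prefixes are cited in alphabetical order (multiplying prefixes like di-/tri- are ignored for ordering).
Putting it together: 4,6-dibromo-1-chlorododecane.

4,6-dibromo-1-chlorododecane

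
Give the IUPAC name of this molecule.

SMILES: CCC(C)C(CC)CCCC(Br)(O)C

The longest carbon chain that includes the –OH group has 9 carbons, so the parent hydride is nonane.
The principal characteristic group is an alcohol (–OH), named with the suffix -ol.
The numbering direction is chosen so that numbering from this end puts the hydroxyl group at C-2 rather than C-8.
With this numbering: the hydroxyl at C-2; a bromo group at C-2; an ethyl group at C-6; a methyl group at C-7.
Substituent prefixes are cited in alphabetical order (multiplying prefixes like di-/tri- are ignored for ordering).
Assembling the pieces gives 2-bromo-6-ethyl-7-methylnonan-2-ol.

2-bromo-6-ethyl-7-methylnonan-2-ol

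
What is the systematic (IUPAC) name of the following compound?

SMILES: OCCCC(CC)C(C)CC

Counting along the main chain through the –OH group gives 7 carbons: the parent is heptane.
The principal characteristic group is an alcohol (–OH), named with the suffix -ol.
Choose the numbering such that numbering from this end puts the hydroxyl group at C-1 rather than C-7.
With this numbering: the hydroxyl at C-1; an ethyl group at C-4; a methyl group at C-5.
Prefixes are listed alphabetically: ethyl, methyl.
Assembling the pieces gives 4-ethyl-5-methylheptan-1-ol.

4-ethyl-5-methylheptan-1-ol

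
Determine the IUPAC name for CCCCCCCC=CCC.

undec-3-ene

Counting along the main chain through the multiple bond gives 11 carbons: the parent is undecane.
A C=C double bond in the chain gives the infix -ene-.
Choose the numbering such that numbering from this end puts the double bond at C-3 rather than C-8.
That gives the double bond between C-3 and C-4.
The name is undec-3-ene.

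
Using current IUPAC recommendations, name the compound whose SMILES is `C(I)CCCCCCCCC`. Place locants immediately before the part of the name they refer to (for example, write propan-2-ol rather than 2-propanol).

The parent chain contains 10 carbons (decane).
Choose the numbering such that the substituent locant set {1} is lower than {10} at the first point of difference.
That gives an iodo group at C-1.
Assembling the pieces gives 1-iododecane.

1-iododecane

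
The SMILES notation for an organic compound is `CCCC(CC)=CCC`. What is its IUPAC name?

4-ethylhept-3-ene

Counting along the main chain through the multiple bond gives 7 carbons: the parent is heptane.
The chain contains a C=C double bond, so the unsaturation ending is -ene.
Choose the numbering such that numbering from this end puts the double bond at C-3 rather than C-4.
This places the double bond between C-3 and C-4; an ethyl group at C-4.
Putting it together: 4-ethylhept-3-ene.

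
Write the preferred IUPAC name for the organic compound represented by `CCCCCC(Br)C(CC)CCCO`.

5-bromo-4-ethyldecan-1-ol

The longest carbon chain that includes the –OH group has 10 carbons, so the parent hydride is decane.
An alcohol (–OH) is the principal characteristic group, giving the suffix -ol.
Number the chain so that numbering from this end puts the hydroxyl group at C-1 rather than C-10.
With this numbering: the hydroxyl at C-1; a bromo group at C-5; an ethyl group at C-4.
Prefixes are listed alphabetically: bromo, ethyl.
Putting it together: 5-bromo-4-ethyldecan-1-ol.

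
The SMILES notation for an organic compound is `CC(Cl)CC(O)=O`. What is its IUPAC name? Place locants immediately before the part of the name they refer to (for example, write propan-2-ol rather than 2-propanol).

3-chlorobutanoic acid

The longest chain bearing the –COOH group is 4 carbons long (butane).
A carboxylic acid (terminal –COOH) is the principal characteristic group, giving the suffix -oic acid.
Number the chain so that the carboxylic acid carbon is C-1 by definition.
With this numbering: a chloro group at C-3.
The name is 3-chlorobutanoic acid.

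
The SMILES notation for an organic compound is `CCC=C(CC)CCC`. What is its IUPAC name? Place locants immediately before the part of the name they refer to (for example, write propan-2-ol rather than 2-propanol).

The longest carbon chain that includes the multiple bond has 7 carbons, so the parent hydride is heptane.
A C=C double bond in the chain gives the infix -ene-.
The numbering direction is chosen so that numbering from this end puts the double bond at C-3 rather than C-4.
This places the double bond between C-3 and C-4; an ethyl group at C-4.
The name is 4-ethylhept-3-ene.

4-ethylhept-3-ene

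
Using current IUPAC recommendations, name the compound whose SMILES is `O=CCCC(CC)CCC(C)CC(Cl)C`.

9-chloro-4-ethyl-7-methyldecanal

Counting along the main chain through the –CHO group gives 10 carbons: the parent is decane.
The principal characteristic group is an aldehyde (terminal –CHO), named with the suffix -al.
The numbering direction is chosen so that the aldehyde carbon is C-1 by definition.
With this numbering: a chloro group at C-9; an ethyl group at C-4; a methyl group at C-7.
Prefixes are listed alphabetically: chloro, ethyl, methyl.
Putting it together: 9-chloro-4-ethyl-7-methyldecanal.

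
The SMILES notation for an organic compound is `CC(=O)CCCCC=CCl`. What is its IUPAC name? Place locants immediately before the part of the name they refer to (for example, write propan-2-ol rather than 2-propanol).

8-chlorooct-7-en-2-one

The longest carbon chain that includes the carbonyl and the multiple bond has 8 carbons, so the parent hydride is octane.
The highest-priority functional group is a ketone (C=O on an internal carbon), so the name ends in -one.
The chain contains a C=C double bond, so the unsaturation ending is -ene.
The numbering direction is chosen so that numbering from this end puts the carbonyl group at C-2 rather than C-7.
With this numbering: the carbonyl at C-2; the double bond between C-7 and C-8; a chloro group at C-8.
Putting it together: 8-chlorooct-7-en-2-one.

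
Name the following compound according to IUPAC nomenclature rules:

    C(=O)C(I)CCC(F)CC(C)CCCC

The longest chain bearing the –CHO group is 11 carbons long (undecane).
The highest-priority functional group is an aldehyde (terminal –CHO), so the name ends in -al.
Choose the numbering such that the aldehyde carbon is C-1 by definition.
That gives a fluoro group at C-5; an iodo group at C-2; a methyl group at C-7.
The substituents are ordered alphabetically, ignoring any di-/tri- multipliers.
The name is 5-fluoro-2-iodo-7-methylundecanal.

5-fluoro-2-iodo-7-methylundecanal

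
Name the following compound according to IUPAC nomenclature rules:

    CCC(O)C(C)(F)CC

The longest carbon chain that includes the –OH group has 6 carbons, so the parent hydride is hexane.
The highest-priority functional group is an alcohol (–OH), so the name ends in -ol.
Number the chain so that numbering from this end puts the hydroxyl group at C-3 rather than C-4.
With this numbering: the hydroxyl at C-3; a fluoro group at C-4; a methyl group at C-4.
Substituent prefixes are cited in alphabetical order (multiplying prefixes like di-/tri- are ignored for ordering).
Putting it together: 4-fluoro-4-methylhexan-3-ol.

4-fluoro-4-methylhexan-3-ol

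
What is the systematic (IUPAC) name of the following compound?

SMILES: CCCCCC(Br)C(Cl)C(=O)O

3-bromo-2-chlorooctanoic acid

The longest chain bearing the –COOH group is 8 carbons long (octane).
A carboxylic acid (terminal –COOH) is the principal characteristic group, giving the suffix -oic acid.
Number the chain so that the carboxylic acid carbon is C-1 by definition.
This places a bromo group at C-3; a chloro group at C-2.
The substituents are ordered alphabetically, ignoring any di-/tri- multipliers.
Assembling the pieces gives 3-bromo-2-chlorooctanoic acid.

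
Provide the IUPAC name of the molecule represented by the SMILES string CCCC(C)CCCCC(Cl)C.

2-chloro-7-methyldecane

The longest continuous carbon chain has 10 atoms, so the parent hydride is decane.
Choose the numbering such that the substituent locant set {2,7} is lower than {4,9} at the first point of difference.
With this numbering: a chloro group at C-2; a methyl group at C-7.
Substituent prefixes are cited in alphabetical order (multiplying prefixes like di-/tri- are ignored for ordering).
Assembling the pieces gives 2-chloro-7-methyldecane.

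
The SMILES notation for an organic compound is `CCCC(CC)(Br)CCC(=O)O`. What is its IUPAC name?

4-bromo-4-ethylheptanoic acid

The longest chain bearing the –COOH group is 7 carbons long (heptane).
The highest-priority functional group is a carboxylic acid (terminal –COOH), so the name ends in -oic acid.
The numbering direction is chosen so that the carboxylic acid carbon is C-1 by definition.
That gives a bromo group at C-4; an ethyl group at C-4.
The substituents are ordered alphabetically, ignoring any di-/tri- multipliers.
The name is 4-bromo-4-ethylheptanoic acid.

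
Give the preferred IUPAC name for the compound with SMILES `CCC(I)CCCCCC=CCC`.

Counting along the main chain through the multiple bond gives 12 carbons: the parent is dodecane.
There is one C=C double bond, indicated by the ending -ene.
The numbering direction is chosen so that numbering from this end puts the double bond at C-3 rather than C-9.
That gives the double bond between C-3 and C-4; an iodo group at C-10.
Putting it together: 10-iodododec-3-ene.

10-iodododec-3-ene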